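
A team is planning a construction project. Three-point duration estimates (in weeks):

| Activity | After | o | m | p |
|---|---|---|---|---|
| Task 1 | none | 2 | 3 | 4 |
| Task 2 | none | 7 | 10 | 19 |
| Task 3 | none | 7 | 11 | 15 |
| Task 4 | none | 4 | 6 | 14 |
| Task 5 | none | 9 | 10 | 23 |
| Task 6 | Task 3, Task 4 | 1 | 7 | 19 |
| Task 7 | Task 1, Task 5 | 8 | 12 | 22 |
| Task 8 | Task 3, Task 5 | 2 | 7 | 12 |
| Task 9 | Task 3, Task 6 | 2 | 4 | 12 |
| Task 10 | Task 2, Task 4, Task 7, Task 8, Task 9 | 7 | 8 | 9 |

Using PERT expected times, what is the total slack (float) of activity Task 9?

te_Task 1 = (2 + 4·3 + 4)/6 = 18/6 = 3
te_Task 2 = (7 + 4·10 + 19)/6 = 66/6 = 11
te_Task 3 = (7 + 4·11 + 15)/6 = 66/6 = 11
te_Task 4 = (4 + 4·6 + 14)/6 = 42/6 = 7
te_Task 5 = (9 + 4·10 + 23)/6 = 72/6 = 12
te_Task 6 = (1 + 4·7 + 19)/6 = 48/6 = 8
te_Task 7 = (8 + 4·12 + 22)/6 = 78/6 = 13
te_Task 8 = (2 + 4·7 + 12)/6 = 42/6 = 7
te_Task 9 = (2 + 4·4 + 12)/6 = 30/6 = 5
te_Task 10 = (7 + 4·8 + 9)/6 = 48/6 = 8

Forward pass:
ES_Task 1 = 0; EF_Task 1 = 3
ES_Task 2 = 0; EF_Task 2 = 11
ES_Task 3 = 0; EF_Task 3 = 11
ES_Task 4 = 0; EF_Task 4 = 7
ES_Task 5 = 0; EF_Task 5 = 12
ES_Task 6 = max(EF_Task 3=11, EF_Task 4=7) = 11; EF_Task 6 = 11+8 = 19
ES_Task 7 = max(EF_Task 1=3, EF_Task 5=12) = 12; EF_Task 7 = 12+13 = 25
ES_Task 8 = max(EF_Task 3=11, EF_Task 5=12) = 12; EF_Task 8 = 12+7 = 19
ES_Task 9 = max(EF_Task 3=11, EF_Task 6=19) = 19; EF_Task 9 = 19+5 = 24
ES_Task 10 = max(EF_Task 2=11, EF_Task 4=7, EF_Task 7=25, EF_Task 8=19, EF_Task 9=24) = 25; EF_Task 10 = 25+8 = 33
Expected project duration μ = 33 weeks. Critical path: Task 5 → Task 7 → Task 10.

Backward pass:
LF_Task 10 = 33; LS_Task 10 = 33−8 = 25
LF_Task 9 = LS_Task 10 = 25; LS_Task 9 = 25−5 = 20
LF_Task 8 = LS_Task 10 = 25; LS_Task 8 = 25−7 = 18
LF_Task 7 = LS_Task 10 = 25; LS_Task 7 = 25−13 = 12
LF_Task 6 = LS_Task 9 = 20; LS_Task 6 = 20−8 = 12
LF_Task 5 = min(LS_Task 7=12, LS_Task 8=18) = 12; LS_Task 5 = 12−12 = 0
LF_Task 4 = min(LS_Task 6=12, LS_Task 10=25) = 12; LS_Task 4 = 12−7 = 5
LF_Task 3 = min(LS_Task 6=12, LS_Task 8=18, LS_Task 9=20) = 12; LS_Task 3 = 12−11 = 1
LF_Task 2 = LS_Task 10 = 25; LS_Task 2 = 25−11 = 14
LF_Task 1 = LS_Task 7 = 12; LS_Task 1 = 12−3 = 9
Slack_Task 9 = LS_Task 9 − ES_Task 9 = 20 − 19 = 1

1 weeks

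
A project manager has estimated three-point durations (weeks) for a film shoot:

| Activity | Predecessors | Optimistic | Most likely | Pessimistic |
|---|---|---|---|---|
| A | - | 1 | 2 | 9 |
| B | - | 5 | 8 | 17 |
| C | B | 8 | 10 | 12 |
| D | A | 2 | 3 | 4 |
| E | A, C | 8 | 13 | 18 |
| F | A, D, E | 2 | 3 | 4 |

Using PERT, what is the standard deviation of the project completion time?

2.71 weeks

te_A = (1 + 4·2 + 9)/6 = 18/6 = 3; σ²_A = ((9−1)/6)² = 1.778
te_B = (5 + 4·8 + 17)/6 = 54/6 = 9; σ²_B = ((17−5)/6)² = 4.000
te_C = (8 + 4·10 + 12)/6 = 60/6 = 10; σ²_C = ((12−8)/6)² = 0.444
te_D = (2 + 4·3 + 4)/6 = 18/6 = 3; σ²_D = ((4−2)/6)² = 0.111
te_E = (8 + 4·13 + 18)/6 = 78/6 = 13; σ²_E = ((18−8)/6)² = 2.778
te_F = (2 + 4·3 + 4)/6 = 18/6 = 3; σ²_F = ((4−2)/6)² = 0.111

Forward pass:
ES_A = 0; EF_A = 3
ES_B = 0; EF_B = 9
ES_C = 9; EF_C = 9+10 = 19
ES_D = 3; EF_D = 3+3 = 6
ES_E = max(EF_A=3, EF_C=19) = 19; EF_E = 19+13 = 32
ES_F = max(EF_A=3, EF_D=6, EF_E=32) = 32; EF_F = 32+3 = 35
Expected project duration μ = 35 weeks. Critical path: B → C → E → F.

Variance along critical path = 4.000 + 0.444 + 2.778 + 0.111 = 7.333
σ = √7.333 = 2.708 weeks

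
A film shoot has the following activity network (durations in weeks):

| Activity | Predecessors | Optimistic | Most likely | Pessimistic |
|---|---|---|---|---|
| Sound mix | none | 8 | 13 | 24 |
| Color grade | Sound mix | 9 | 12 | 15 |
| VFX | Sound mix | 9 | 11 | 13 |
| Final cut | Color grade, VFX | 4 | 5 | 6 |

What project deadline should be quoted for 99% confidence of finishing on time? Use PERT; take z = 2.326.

37.7 weeks

te_Sound mix = (8 + 4·13 + 24)/6 = 84/6 = 14; σ²_Sound mix = ((24−8)/6)² = 7.111
te_Color grade = (9 + 4·12 + 15)/6 = 72/6 = 12; σ²_Color grade = ((15−9)/6)² = 1.000
te_VFX = (9 + 4·11 + 13)/6 = 66/6 = 11; σ²_VFX = ((13−9)/6)² = 0.444
te_Final cut = (4 + 4·5 + 6)/6 = 30/6 = 5; σ²_Final cut = ((6−4)/6)² = 0.111

Forward pass:
ES_Sound mix = 0; EF_Sound mix = 14
ES_Color grade = 14; EF_Color grade = 14+12 = 26
ES_VFX = 14; EF_VFX = 14+11 = 25
ES_Final cut = max(EF_Color grade=26, EF_VFX=25) = 26; EF_Final cut = 26+5 = 31
Expected project duration μ = 31 weeks. Critical path: Sound mix → Color grade → Final cut.

Variance along critical path = 7.111 + 1.000 + 0.111 = 8.222; σ = 2.867 weeks.
D = μ + z·σ = 31 + 2.326·2.867 = 37.7 weeks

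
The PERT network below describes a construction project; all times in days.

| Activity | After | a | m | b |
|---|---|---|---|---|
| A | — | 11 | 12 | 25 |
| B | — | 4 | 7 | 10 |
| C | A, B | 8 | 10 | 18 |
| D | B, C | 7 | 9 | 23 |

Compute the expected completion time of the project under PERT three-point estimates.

36 days

te_A = (11 + 4·12 + 25)/6 = 84/6 = 14
te_B = (4 + 4·7 + 10)/6 = 42/6 = 7
te_C = (8 + 4·10 + 18)/6 = 66/6 = 11
te_D = (7 + 4·9 + 23)/6 = 66/6 = 11

Forward pass:
ES_A = 0; EF_A = 14
ES_B = 0; EF_B = 7
ES_C = max(EF_A=14, EF_B=7) = 14; EF_C = 14+11 = 25
ES_D = max(EF_B=7, EF_C=25) = 25; EF_D = 25+11 = 36
Expected project duration μ = 36 days. Critical path: A → C → D.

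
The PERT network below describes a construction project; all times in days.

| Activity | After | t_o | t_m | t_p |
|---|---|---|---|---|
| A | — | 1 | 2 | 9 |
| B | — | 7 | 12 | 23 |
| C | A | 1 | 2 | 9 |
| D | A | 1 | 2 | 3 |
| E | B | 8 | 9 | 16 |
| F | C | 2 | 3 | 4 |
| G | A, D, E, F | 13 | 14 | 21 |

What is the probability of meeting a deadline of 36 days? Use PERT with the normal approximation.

te_A = (1 + 4·2 + 9)/6 = 18/6 = 3; σ²_A = ((9−1)/6)² = 1.778
te_B = (7 + 4·12 + 23)/6 = 78/6 = 13; σ²_B = ((23−7)/6)² = 7.111
te_C = (1 + 4·2 + 9)/6 = 18/6 = 3; σ²_C = ((9−1)/6)² = 1.778
te_D = (1 + 4·2 + 3)/6 = 12/6 = 2; σ²_D = ((3−1)/6)² = 0.111
te_E = (8 + 4·9 + 16)/6 = 60/6 = 10; σ²_E = ((16−8)/6)² = 1.778
te_F = (2 + 4·3 + 4)/6 = 18/6 = 3; σ²_F = ((4−2)/6)² = 0.111
te_G = (13 + 4·14 + 21)/6 = 90/6 = 15; σ²_G = ((21−13)/6)² = 1.778

Forward pass:
ES_A = 0; EF_A = 3
ES_B = 0; EF_B = 13
ES_C = 3; EF_C = 3+3 = 6
ES_D = 3; EF_D = 3+2 = 5
ES_E = 13; EF_E = 13+10 = 23
ES_F = 6; EF_F = 6+3 = 9
ES_G = max(EF_A=3, EF_D=5, EF_E=23, EF_F=9) = 23; EF_G = 23+15 = 38
Expected project duration μ = 38 days. Critical path: B → E → G.

Variance along critical path = 7.111 + 1.778 + 1.778 = 10.667; σ = √10.667 = 3.266 days.
Z = (36 − 38) / 3.266 = -0.612
P(T ≤ 36) = Φ(-0.612) ≈ 0.270

0.270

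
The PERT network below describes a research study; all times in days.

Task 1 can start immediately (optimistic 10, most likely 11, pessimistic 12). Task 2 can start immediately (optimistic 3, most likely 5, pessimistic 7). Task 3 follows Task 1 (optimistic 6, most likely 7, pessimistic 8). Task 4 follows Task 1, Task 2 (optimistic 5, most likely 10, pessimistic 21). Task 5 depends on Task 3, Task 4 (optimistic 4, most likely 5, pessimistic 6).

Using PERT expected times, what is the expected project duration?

te_Task 1 = (10 + 4·11 + 12)/6 = 66/6 = 11
te_Task 2 = (3 + 4·5 + 7)/6 = 30/6 = 5
te_Task 3 = (6 + 4·7 + 8)/6 = 42/6 = 7
te_Task 4 = (5 + 4·10 + 21)/6 = 66/6 = 11
te_Task 5 = (4 + 4·5 + 6)/6 = 30/6 = 5

Forward pass:
ES_Task 1 = 0; EF_Task 1 = 11
ES_Task 2 = 0; EF_Task 2 = 5
ES_Task 3 = 11; EF_Task 3 = 11+7 = 18
ES_Task 4 = max(EF_Task 1=11, EF_Task 2=5) = 11; EF_Task 4 = 11+11 = 22
ES_Task 5 = max(EF_Task 3=18, EF_Task 4=22) = 22; EF_Task 5 = 22+5 = 27
Expected project duration μ = 27 days. Critical path: Task 1 → Task 4 → Task 5.

27 days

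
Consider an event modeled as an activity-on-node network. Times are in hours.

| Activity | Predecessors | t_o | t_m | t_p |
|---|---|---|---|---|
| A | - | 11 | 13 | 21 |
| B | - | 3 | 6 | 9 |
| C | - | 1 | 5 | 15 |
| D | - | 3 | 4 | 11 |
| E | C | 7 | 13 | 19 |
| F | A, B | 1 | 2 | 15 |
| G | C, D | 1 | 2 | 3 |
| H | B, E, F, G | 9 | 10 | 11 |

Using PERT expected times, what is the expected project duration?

te_A = (11 + 4·13 + 21)/6 = 84/6 = 14
te_B = (3 + 4·6 + 9)/6 = 36/6 = 6
te_C = (1 + 4·5 + 15)/6 = 36/6 = 6
te_D = (3 + 4·4 + 11)/6 = 30/6 = 5
te_E = (7 + 4·13 + 19)/6 = 78/6 = 13
te_F = (1 + 4·2 + 15)/6 = 24/6 = 4
te_G = (1 + 4·2 + 3)/6 = 12/6 = 2
te_H = (9 + 4·10 + 11)/6 = 60/6 = 10

Forward pass:
ES_A = 0; EF_A = 14
ES_B = 0; EF_B = 6
ES_C = 0; EF_C = 6
ES_D = 0; EF_D = 5
ES_E = 6; EF_E = 6+13 = 19
ES_F = max(EF_A=14, EF_B=6) = 14; EF_F = 14+4 = 18
ES_G = max(EF_C=6, EF_D=5) = 6; EF_G = 6+2 = 8
ES_H = max(EF_B=6, EF_E=19, EF_F=18, EF_G=8) = 19; EF_H = 19+10 = 29
Expected project duration μ = 29 hours. Critical path: C → E → H.

29 hours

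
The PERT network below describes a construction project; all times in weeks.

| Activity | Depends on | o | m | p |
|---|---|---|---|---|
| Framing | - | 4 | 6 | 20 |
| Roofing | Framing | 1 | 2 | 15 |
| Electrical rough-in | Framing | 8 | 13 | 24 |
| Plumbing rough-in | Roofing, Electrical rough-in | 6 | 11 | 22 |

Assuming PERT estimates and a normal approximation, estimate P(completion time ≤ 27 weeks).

te_Framing = (4 + 4·6 + 20)/6 = 48/6 = 8; σ²_Framing = ((20−4)/6)² = 7.111
te_Roofing = (1 + 4·2 + 15)/6 = 24/6 = 4; σ²_Roofing = ((15−1)/6)² = 5.444
te_Electrical rough-in = (8 + 4·13 + 24)/6 = 84/6 = 14; σ²_Electrical rough-in = ((24−8)/6)² = 7.111
te_Plumbing rough-in = (6 + 4·11 + 22)/6 = 72/6 = 12; σ²_Plumbing rough-in = ((22−6)/6)² = 7.111

Forward pass:
ES_Framing = 0; EF_Framing = 8
ES_Roofing = 8; EF_Roofing = 8+4 = 12
ES_Electrical rough-in = 8; EF_Electrical rough-in = 8+14 = 22
ES_Plumbing rough-in = max(EF_Roofing=12, EF_Electrical rough-in=22) = 22; EF_Plumbing rough-in = 22+12 = 34
Expected project duration μ = 34 weeks. Critical path: Framing → Electrical rough-in → Plumbing rough-in.

Variance along critical path = 7.111 + 7.111 + 7.111 = 21.333; σ = √21.333 = 4.619 weeks.
Z = (27 − 34) / 4.619 = -1.516
P(T ≤ 27) = Φ(-1.516) ≈ 0.065

0.065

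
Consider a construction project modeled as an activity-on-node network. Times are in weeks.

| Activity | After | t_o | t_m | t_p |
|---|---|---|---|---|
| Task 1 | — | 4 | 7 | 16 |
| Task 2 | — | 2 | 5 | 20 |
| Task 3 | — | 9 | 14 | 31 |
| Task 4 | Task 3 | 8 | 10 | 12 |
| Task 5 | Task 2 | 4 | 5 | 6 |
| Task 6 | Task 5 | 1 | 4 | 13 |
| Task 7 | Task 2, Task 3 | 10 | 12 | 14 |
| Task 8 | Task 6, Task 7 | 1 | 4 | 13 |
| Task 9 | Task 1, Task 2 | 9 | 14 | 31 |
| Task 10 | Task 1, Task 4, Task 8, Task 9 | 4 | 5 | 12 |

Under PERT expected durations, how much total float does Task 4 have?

7 weeks

te_Task 1 = (4 + 4·7 + 16)/6 = 48/6 = 8
te_Task 2 = (2 + 4·5 + 20)/6 = 42/6 = 7
te_Task 3 = (9 + 4·14 + 31)/6 = 96/6 = 16
te_Task 4 = (8 + 4·10 + 12)/6 = 60/6 = 10
te_Task 5 = (4 + 4·5 + 6)/6 = 30/6 = 5
te_Task 6 = (1 + 4·4 + 13)/6 = 30/6 = 5
te_Task 7 = (10 + 4·12 + 14)/6 = 72/6 = 12
te_Task 8 = (1 + 4·4 + 13)/6 = 30/6 = 5
te_Task 9 = (9 + 4·14 + 31)/6 = 96/6 = 16
te_Task 10 = (4 + 4·5 + 12)/6 = 36/6 = 6

Forward pass:
ES_Task 1 = 0; EF_Task 1 = 8
ES_Task 2 = 0; EF_Task 2 = 7
ES_Task 3 = 0; EF_Task 3 = 16
ES_Task 4 = 16; EF_Task 4 = 16+10 = 26
ES_Task 5 = 7; EF_Task 5 = 7+5 = 12
ES_Task 6 = 12; EF_Task 6 = 12+5 = 17
ES_Task 7 = max(EF_Task 2=7, EF_Task 3=16) = 16; EF_Task 7 = 16+12 = 28
ES_Task 8 = max(EF_Task 6=17, EF_Task 7=28) = 28; EF_Task 8 = 28+5 = 33
ES_Task 9 = max(EF_Task 1=8, EF_Task 2=7) = 8; EF_Task 9 = 8+16 = 24
ES_Task 10 = max(EF_Task 1=8, EF_Task 4=26, EF_Task 8=33, EF_Task 9=24) = 33; EF_Task 10 = 33+6 = 39
Expected project duration μ = 39 weeks. Critical path: Task 3 → Task 7 → Task 8 → Task 10.

Backward pass:
LF_Task 10 = 39; LS_Task 10 = 39−6 = 33
LF_Task 9 = LS_Task 10 = 33; LS_Task 9 = 33−16 = 17
LF_Task 8 = LS_Task 10 = 33; LS_Task 8 = 33−5 = 28
LF_Task 7 = LS_Task 8 = 28; LS_Task 7 = 28−12 = 16
LF_Task 6 = LS_Task 8 = 28; LS_Task 6 = 28−5 = 23
LF_Task 5 = LS_Task 6 = 23; LS_Task 5 = 23−5 = 18
LF_Task 4 = LS_Task 10 = 33; LS_Task 4 = 33−10 = 23
LF_Task 3 = min(LS_Task 4=23, LS_Task 7=16) = 16; LS_Task 3 = 16−16 = 0
LF_Task 2 = min(LS_Task 5=18, LS_Task 7=16, LS_Task 9=17) = 16; LS_Task 2 = 16−7 = 9
LF_Task 1 = min(LS_Task 9=17, LS_Task 10=33) = 17; LS_Task 1 = 17−8 = 9
Slack_Task 4 = LS_Task 4 − ES_Task 4 = 23 − 16 = 7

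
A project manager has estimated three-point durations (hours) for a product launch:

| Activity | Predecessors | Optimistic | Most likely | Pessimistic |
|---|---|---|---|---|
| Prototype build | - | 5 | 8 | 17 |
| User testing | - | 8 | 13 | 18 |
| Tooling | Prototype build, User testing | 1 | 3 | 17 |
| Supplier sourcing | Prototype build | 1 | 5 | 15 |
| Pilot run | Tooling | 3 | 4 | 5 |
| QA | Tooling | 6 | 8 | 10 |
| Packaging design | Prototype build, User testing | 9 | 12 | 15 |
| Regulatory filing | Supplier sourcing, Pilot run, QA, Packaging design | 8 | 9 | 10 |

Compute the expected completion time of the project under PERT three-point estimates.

35 hours

te_Prototype build = (5 + 4·8 + 17)/6 = 54/6 = 9
te_User testing = (8 + 4·13 + 18)/6 = 78/6 = 13
te_Tooling = (1 + 4·3 + 17)/6 = 30/6 = 5
te_Supplier sourcing = (1 + 4·5 + 15)/6 = 36/6 = 6
te_Pilot run = (3 + 4·4 + 5)/6 = 24/6 = 4
te_QA = (6 + 4·8 + 10)/6 = 48/6 = 8
te_Packaging design = (9 + 4·12 + 15)/6 = 72/6 = 12
te_Regulatory filing = (8 + 4·9 + 10)/6 = 54/6 = 9

Forward pass:
ES_Prototype build = 0; EF_Prototype build = 9
ES_User testing = 0; EF_User testing = 13
ES_Tooling = max(EF_Prototype build=9, EF_User testing=13) = 13; EF_Tooling = 13+5 = 18
ES_Supplier sourcing = 9; EF_Supplier sourcing = 9+6 = 15
ES_Pilot run = 18; EF_Pilot run = 18+4 = 22
ES_QA = 18; EF_QA = 18+8 = 26
ES_Packaging design = max(EF_Prototype build=9, EF_User testing=13) = 13; EF_Packaging design = 13+12 = 25
ES_Regulatory filing = max(EF_Supplier sourcing=15, EF_Pilot run=22, EF_QA=26, EF_Packaging design=25) = 26; EF_Regulatory filing = 26+9 = 35
Expected project duration μ = 35 hours. Critical path: User testing → Tooling → QA → Regulatory filing.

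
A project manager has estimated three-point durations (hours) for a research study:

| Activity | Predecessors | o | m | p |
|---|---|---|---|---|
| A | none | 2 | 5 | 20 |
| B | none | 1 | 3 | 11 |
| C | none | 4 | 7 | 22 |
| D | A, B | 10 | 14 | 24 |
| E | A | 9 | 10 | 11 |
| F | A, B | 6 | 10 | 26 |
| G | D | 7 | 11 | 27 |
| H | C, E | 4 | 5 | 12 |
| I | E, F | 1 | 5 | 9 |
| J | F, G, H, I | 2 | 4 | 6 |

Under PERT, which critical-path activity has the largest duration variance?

te_A = (2 + 4·5 + 20)/6 = 42/6 = 7; σ²_A = ((20−2)/6)² = 9.000
te_B = (1 + 4·3 + 11)/6 = 24/6 = 4; σ²_B = ((11−1)/6)² = 2.778
te_C = (4 + 4·7 + 22)/6 = 54/6 = 9; σ²_C = ((22−4)/6)² = 9.000
te_D = (10 + 4·14 + 24)/6 = 90/6 = 15; σ²_D = ((24−10)/6)² = 5.444
te_E = (9 + 4·10 + 11)/6 = 60/6 = 10; σ²_E = ((11−9)/6)² = 0.111
te_F = (6 + 4·10 + 26)/6 = 72/6 = 12; σ²_F = ((26−6)/6)² = 11.111
te_G = (7 + 4·11 + 27)/6 = 78/6 = 13; σ²_G = ((27−7)/6)² = 11.111
te_H = (4 + 4·5 + 12)/6 = 36/6 = 6; σ²_H = ((12−4)/6)² = 1.778
te_I = (1 + 4·5 + 9)/6 = 30/6 = 5; σ²_I = ((9−1)/6)² = 1.778
te_J = (2 + 4·4 + 6)/6 = 24/6 = 4; σ²_J = ((6−2)/6)² = 0.444

Forward pass:
ES_A = 0; EF_A = 7
ES_B = 0; EF_B = 4
ES_C = 0; EF_C = 9
ES_D = max(EF_A=7, EF_B=4) = 7; EF_D = 7+15 = 22
ES_E = 7; EF_E = 7+10 = 17
ES_F = max(EF_A=7, EF_B=4) = 7; EF_F = 7+12 = 19
ES_G = 22; EF_G = 22+13 = 35
ES_H = max(EF_C=9, EF_E=17) = 17; EF_H = 17+6 = 23
ES_I = max(EF_E=17, EF_F=19) = 19; EF_I = 19+5 = 24
ES_J = max(EF_F=19, EF_G=35, EF_H=23, EF_I=24) = 35; EF_J = 35+4 = 39
Expected project duration μ = 39 hours. Critical path: A → D → G → J.

Variances on critical path: σ²_A=9.000, σ²_D=5.444, σ²_G=11.111, σ²_J=0.444.
Largest is σ²_G = 11.111.

G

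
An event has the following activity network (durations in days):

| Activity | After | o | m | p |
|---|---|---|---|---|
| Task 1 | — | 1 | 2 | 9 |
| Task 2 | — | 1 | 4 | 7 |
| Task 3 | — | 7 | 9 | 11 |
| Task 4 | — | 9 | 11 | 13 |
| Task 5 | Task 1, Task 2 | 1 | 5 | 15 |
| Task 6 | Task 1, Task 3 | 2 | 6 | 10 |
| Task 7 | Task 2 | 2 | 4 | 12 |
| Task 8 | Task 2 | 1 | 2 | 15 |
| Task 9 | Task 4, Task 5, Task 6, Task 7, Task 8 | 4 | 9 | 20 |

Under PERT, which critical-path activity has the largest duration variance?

te_Task 1 = (1 + 4·2 + 9)/6 = 18/6 = 3; σ²_Task 1 = ((9−1)/6)² = 1.778
te_Task 2 = (1 + 4·4 + 7)/6 = 24/6 = 4; σ²_Task 2 = ((7−1)/6)² = 1.000
te_Task 3 = (7 + 4·9 + 11)/6 = 54/6 = 9; σ²_Task 3 = ((11−7)/6)² = 0.444
te_Task 4 = (9 + 4·11 + 13)/6 = 66/6 = 11; σ²_Task 4 = ((13−9)/6)² = 0.444
te_Task 5 = (1 + 4·5 + 15)/6 = 36/6 = 6; σ²_Task 5 = ((15−1)/6)² = 5.444
te_Task 6 = (2 + 4·6 + 10)/6 = 36/6 = 6; σ²_Task 6 = ((10−2)/6)² = 1.778
te_Task 7 = (2 + 4·4 + 12)/6 = 30/6 = 5; σ²_Task 7 = ((12−2)/6)² = 2.778
te_Task 8 = (1 + 4·2 + 15)/6 = 24/6 = 4; σ²_Task 8 = ((15−1)/6)² = 5.444
te_Task 9 = (4 + 4·9 + 20)/6 = 60/6 = 10; σ²_Task 9 = ((20−4)/6)² = 7.111

Forward pass:
ES_Task 1 = 0; EF_Task 1 = 3
ES_Task 2 = 0; EF_Task 2 = 4
ES_Task 3 = 0; EF_Task 3 = 9
ES_Task 4 = 0; EF_Task 4 = 11
ES_Task 5 = max(EF_Task 1=3, EF_Task 2=4) = 4; EF_Task 5 = 4+6 = 10
ES_Task 6 = max(EF_Task 1=3, EF_Task 3=9) = 9; EF_Task 6 = 9+6 = 15
ES_Task 7 = 4; EF_Task 7 = 4+5 = 9
ES_Task 8 = 4; EF_Task 8 = 4+4 = 8
ES_Task 9 = max(EF_Task 4=11, EF_Task 5=10, EF_Task 6=15, EF_Task 7=9, EF_Task 8=8) = 15; EF_Task 9 = 15+10 = 25
Expected project duration μ = 25 days. Critical path: Task 3 → Task 6 → Task 9.

Variances on critical path: σ²_Task 3=0.444, σ²_Task 6=1.778, σ²_Task 9=7.111.
Largest is σ²_Task 9 = 7.111.

Task 9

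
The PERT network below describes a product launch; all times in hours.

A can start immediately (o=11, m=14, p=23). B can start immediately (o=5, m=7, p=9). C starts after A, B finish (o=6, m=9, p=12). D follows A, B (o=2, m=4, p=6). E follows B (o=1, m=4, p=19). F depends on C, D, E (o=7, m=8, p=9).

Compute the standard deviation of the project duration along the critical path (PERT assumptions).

te_A = (11 + 4·14 + 23)/6 = 90/6 = 15; σ²_A = ((23−11)/6)² = 4.000
te_B = (5 + 4·7 + 9)/6 = 42/6 = 7; σ²_B = ((9−5)/6)² = 0.444
te_C = (6 + 4·9 + 12)/6 = 54/6 = 9; σ²_C = ((12−6)/6)² = 1.000
te_D = (2 + 4·4 + 6)/6 = 24/6 = 4; σ²_D = ((6−2)/6)² = 0.444
te_E = (1 + 4·4 + 19)/6 = 36/6 = 6; σ²_E = ((19−1)/6)² = 9.000
te_F = (7 + 4·8 + 9)/6 = 48/6 = 8; σ²_F = ((9−7)/6)² = 0.111

Forward pass:
ES_A = 0; EF_A = 15
ES_B = 0; EF_B = 7
ES_C = max(EF_A=15, EF_B=7) = 15; EF_C = 15+9 = 24
ES_D = max(EF_A=15, EF_B=7) = 15; EF_D = 15+4 = 19
ES_E = 7; EF_E = 7+6 = 13
ES_F = max(EF_C=24, EF_D=19, EF_E=13) = 24; EF_F = 24+8 = 32
Expected project duration μ = 32 hours. Critical path: A → C → F.

Variance along critical path = 4.000 + 1.000 + 0.111 = 5.111
σ = √5.111 = 2.261 hours

2.26 hours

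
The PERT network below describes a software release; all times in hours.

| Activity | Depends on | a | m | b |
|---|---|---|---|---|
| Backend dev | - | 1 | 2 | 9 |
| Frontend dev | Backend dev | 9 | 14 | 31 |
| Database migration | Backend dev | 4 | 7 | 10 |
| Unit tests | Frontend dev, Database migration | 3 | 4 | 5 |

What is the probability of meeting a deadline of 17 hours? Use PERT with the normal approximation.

0.063

te_Backend dev = (1 + 4·2 + 9)/6 = 18/6 = 3; σ²_Backend dev = ((9−1)/6)² = 1.778
te_Frontend dev = (9 + 4·14 + 31)/6 = 96/6 = 16; σ²_Frontend dev = ((31−9)/6)² = 13.444
te_Database migration = (4 + 4·7 + 10)/6 = 42/6 = 7; σ²_Database migration = ((10−4)/6)² = 1.000
te_Unit tests = (3 + 4·4 + 5)/6 = 24/6 = 4; σ²_Unit tests = ((5−3)/6)² = 0.111

Forward pass:
ES_Backend dev = 0; EF_Backend dev = 3
ES_Frontend dev = 3; EF_Frontend dev = 3+16 = 19
ES_Database migration = 3; EF_Database migration = 3+7 = 10
ES_Unit tests = max(EF_Frontend dev=19, EF_Database migration=10) = 19; EF_Unit tests = 19+4 = 23
Expected project duration μ = 23 hours. Critical path: Backend dev → Frontend dev → Unit tests.

Variance along critical path = 1.778 + 13.444 + 0.111 = 15.333; σ = √15.333 = 3.916 hours.
Z = (17 − 23) / 3.916 = -1.532
P(T ≤ 17) = Φ(-1.532) ≈ 0.063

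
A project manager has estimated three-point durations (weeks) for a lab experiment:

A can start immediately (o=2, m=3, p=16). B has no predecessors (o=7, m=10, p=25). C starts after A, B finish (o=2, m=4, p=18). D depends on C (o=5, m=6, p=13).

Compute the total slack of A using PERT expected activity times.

te_A = (2 + 4·3 + 16)/6 = 30/6 = 5
te_B = (7 + 4·10 + 25)/6 = 72/6 = 12
te_C = (2 + 4·4 + 18)/6 = 36/6 = 6
te_D = (5 + 4·6 + 13)/6 = 42/6 = 7

Forward pass:
ES_A = 0; EF_A = 5
ES_B = 0; EF_B = 12
ES_C = max(EF_A=5, EF_B=12) = 12; EF_C = 12+6 = 18
ES_D = 18; EF_D = 18+7 = 25
Expected project duration μ = 25 weeks. Critical path: B → C → D.

Backward pass:
LF_D = 25; LS_D = 25−7 = 18
LF_C = LS_D = 18; LS_C = 18−6 = 12
LF_B = LS_C = 12; LS_B = 12−12 = 0
LF_A = LS_C = 12; LS_A = 12−5 = 7
Slack_A = LS_A − ES_A = 7 − 0 = 7

7 weeks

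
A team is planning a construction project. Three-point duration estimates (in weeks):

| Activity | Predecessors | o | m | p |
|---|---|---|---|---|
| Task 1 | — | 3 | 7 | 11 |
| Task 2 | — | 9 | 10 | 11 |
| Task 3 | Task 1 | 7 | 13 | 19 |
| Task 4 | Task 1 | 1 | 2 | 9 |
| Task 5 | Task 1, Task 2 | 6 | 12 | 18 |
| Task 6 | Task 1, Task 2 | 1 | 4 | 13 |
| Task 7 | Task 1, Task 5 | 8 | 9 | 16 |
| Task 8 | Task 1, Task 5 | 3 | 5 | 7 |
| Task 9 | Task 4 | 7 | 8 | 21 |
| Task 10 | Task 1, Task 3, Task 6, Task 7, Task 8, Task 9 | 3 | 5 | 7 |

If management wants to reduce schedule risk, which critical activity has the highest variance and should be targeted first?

te_Task 1 = (3 + 4·7 + 11)/6 = 42/6 = 7; σ²_Task 1 = ((11−3)/6)² = 1.778
te_Task 2 = (9 + 4·10 + 11)/6 = 60/6 = 10; σ²_Task 2 = ((11−9)/6)² = 0.111
te_Task 3 = (7 + 4·13 + 19)/6 = 78/6 = 13; σ²_Task 3 = ((19−7)/6)² = 4.000
te_Task 4 = (1 + 4·2 + 9)/6 = 18/6 = 3; σ²_Task 4 = ((9−1)/6)² = 1.778
te_Task 5 = (6 + 4·12 + 18)/6 = 72/6 = 12; σ²_Task 5 = ((18−6)/6)² = 4.000
te_Task 6 = (1 + 4·4 + 13)/6 = 30/6 = 5; σ²_Task 6 = ((13−1)/6)² = 4.000
te_Task 7 = (8 + 4·9 + 16)/6 = 60/6 = 10; σ²_Task 7 = ((16−8)/6)² = 1.778
te_Task 8 = (3 + 4·5 + 7)/6 = 30/6 = 5; σ²_Task 8 = ((7−3)/6)² = 0.444
te_Task 9 = (7 + 4·8 + 21)/6 = 60/6 = 10; σ²_Task 9 = ((21−7)/6)² = 5.444
te_Task 10 = (3 + 4·5 + 7)/6 = 30/6 = 5; σ²_Task 10 = ((7−3)/6)² = 0.444

Forward pass:
ES_Task 1 = 0; EF_Task 1 = 7
ES_Task 2 = 0; EF_Task 2 = 10
ES_Task 3 = 7; EF_Task 3 = 7+13 = 20
ES_Task 4 = 7; EF_Task 4 = 7+3 = 10
ES_Task 5 = max(EF_Task 1=7, EF_Task 2=10) = 10; EF_Task 5 = 10+12 = 22
ES_Task 6 = max(EF_Task 1=7, EF_Task 2=10) = 10; EF_Task 6 = 10+5 = 15
ES_Task 7 = max(EF_Task 1=7, EF_Task 5=22) = 22; EF_Task 7 = 22+10 = 32
ES_Task 8 = max(EF_Task 1=7, EF_Task 5=22) = 22; EF_Task 8 = 22+5 = 27
ES_Task 9 = 10; EF_Task 9 = 10+10 = 20
ES_Task 10 = max(EF_Task 1=7, EF_Task 3=20, EF_Task 6=15, EF_Task 7=32, EF_Task 8=27, EF_Task 9=20) = 32; EF_Task 10 = 32+5 = 37
Expected project duration μ = 37 weeks. Critical path: Task 2 → Task 5 → Task 7 → Task 10.

Variances on critical path: σ²_Task 2=0.111, σ²_Task 5=4.000, σ²_Task 7=1.778, σ²_Task 10=0.444.
Largest is σ²_Task 5 = 4.000.

Task 5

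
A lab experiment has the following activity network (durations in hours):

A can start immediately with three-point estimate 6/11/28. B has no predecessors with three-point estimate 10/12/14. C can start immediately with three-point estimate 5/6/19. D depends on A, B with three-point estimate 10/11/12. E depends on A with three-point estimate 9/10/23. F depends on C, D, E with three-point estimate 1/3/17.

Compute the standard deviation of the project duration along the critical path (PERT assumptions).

te_A = (6 + 4·11 + 28)/6 = 78/6 = 13; σ²_A = ((28−6)/6)² = 13.444
te_B = (10 + 4·12 + 14)/6 = 72/6 = 12; σ²_B = ((14−10)/6)² = 0.444
te_C = (5 + 4·6 + 19)/6 = 48/6 = 8; σ²_C = ((19−5)/6)² = 5.444
te_D = (10 + 4·11 + 12)/6 = 66/6 = 11; σ²_D = ((12−10)/6)² = 0.111
te_E = (9 + 4·10 + 23)/6 = 72/6 = 12; σ²_E = ((23−9)/6)² = 5.444
te_F = (1 + 4·3 + 17)/6 = 30/6 = 5; σ²_F = ((17−1)/6)² = 7.111

Forward pass:
ES_A = 0; EF_A = 13
ES_B = 0; EF_B = 12
ES_C = 0; EF_C = 8
ES_D = max(EF_A=13, EF_B=12) = 13; EF_D = 13+11 = 24
ES_E = 13; EF_E = 13+12 = 25
ES_F = max(EF_C=8, EF_D=24, EF_E=25) = 25; EF_F = 25+5 = 30
Expected project duration μ = 30 hours. Critical path: A → E → F.

Variance along critical path = 13.444 + 5.444 + 7.111 = 26.000
σ = √26.000 = 5.099 hours

5.10 hours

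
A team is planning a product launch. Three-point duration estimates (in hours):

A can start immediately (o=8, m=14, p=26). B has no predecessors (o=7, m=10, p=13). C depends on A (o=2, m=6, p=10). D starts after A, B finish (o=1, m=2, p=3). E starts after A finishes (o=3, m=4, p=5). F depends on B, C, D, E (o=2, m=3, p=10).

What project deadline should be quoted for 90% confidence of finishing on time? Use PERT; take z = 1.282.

te_A = (8 + 4·14 + 26)/6 = 90/6 = 15; σ²_A = ((26−8)/6)² = 9.000
te_B = (7 + 4·10 + 13)/6 = 60/6 = 10; σ²_B = ((13−7)/6)² = 1.000
te_C = (2 + 4·6 + 10)/6 = 36/6 = 6; σ²_C = ((10−2)/6)² = 1.778
te_D = (1 + 4·2 + 3)/6 = 12/6 = 2; σ²_D = ((3−1)/6)² = 0.111
te_E = (3 + 4·4 + 5)/6 = 24/6 = 4; σ²_E = ((5−3)/6)² = 0.111
te_F = (2 + 4·3 + 10)/6 = 24/6 = 4; σ²_F = ((10−2)/6)² = 1.778

Forward pass:
ES_A = 0; EF_A = 15
ES_B = 0; EF_B = 10
ES_C = 15; EF_C = 15+6 = 21
ES_D = max(EF_A=15, EF_B=10) = 15; EF_D = 15+2 = 17
ES_E = 15; EF_E = 15+4 = 19
ES_F = max(EF_B=10, EF_C=21, EF_D=17, EF_E=19) = 21; EF_F = 21+4 = 25
Expected project duration μ = 25 hours. Critical path: A → C → F.

Variance along critical path = 9.000 + 1.778 + 1.778 = 12.556; σ = 3.543 hours.
D = μ + z·σ = 25 + 1.282·3.543 = 29.5 hours

29.5 hours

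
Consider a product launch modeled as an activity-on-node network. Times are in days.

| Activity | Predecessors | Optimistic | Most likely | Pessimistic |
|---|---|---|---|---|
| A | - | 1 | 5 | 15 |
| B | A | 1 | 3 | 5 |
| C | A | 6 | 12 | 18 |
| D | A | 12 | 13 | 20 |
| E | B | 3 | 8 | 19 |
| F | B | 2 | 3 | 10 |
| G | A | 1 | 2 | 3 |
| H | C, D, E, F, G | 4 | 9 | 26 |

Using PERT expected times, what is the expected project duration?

31 days

te_A = (1 + 4·5 + 15)/6 = 36/6 = 6
te_B = (1 + 4·3 + 5)/6 = 18/6 = 3
te_C = (6 + 4·12 + 18)/6 = 72/6 = 12
te_D = (12 + 4·13 + 20)/6 = 84/6 = 14
te_E = (3 + 4·8 + 19)/6 = 54/6 = 9
te_F = (2 + 4·3 + 10)/6 = 24/6 = 4
te_G = (1 + 4·2 + 3)/6 = 12/6 = 2
te_H = (4 + 4·9 + 26)/6 = 66/6 = 11

Forward pass:
ES_A = 0; EF_A = 6
ES_B = 6; EF_B = 6+3 = 9
ES_C = 6; EF_C = 6+12 = 18
ES_D = 6; EF_D = 6+14 = 20
ES_E = 9; EF_E = 9+9 = 18
ES_F = 9; EF_F = 9+4 = 13
ES_G = 6; EF_G = 6+2 = 8
ES_H = max(EF_C=18, EF_D=20, EF_E=18, EF_F=13, EF_G=8) = 20; EF_H = 20+11 = 31
Expected project duration μ = 31 days. Critical path: A → D → H.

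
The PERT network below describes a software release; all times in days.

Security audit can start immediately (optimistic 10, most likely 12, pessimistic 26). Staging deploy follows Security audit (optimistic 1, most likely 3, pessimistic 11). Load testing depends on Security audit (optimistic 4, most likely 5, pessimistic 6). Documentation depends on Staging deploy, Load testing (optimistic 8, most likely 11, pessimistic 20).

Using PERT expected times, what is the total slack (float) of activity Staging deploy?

1 days

te_Security audit = (10 + 4·12 + 26)/6 = 84/6 = 14
te_Staging deploy = (1 + 4·3 + 11)/6 = 24/6 = 4
te_Load testing = (4 + 4·5 + 6)/6 = 30/6 = 5
te_Documentation = (8 + 4·11 + 20)/6 = 72/6 = 12

Forward pass:
ES_Security audit = 0; EF_Security audit = 14
ES_Staging deploy = 14; EF_Staging deploy = 14+4 = 18
ES_Load testing = 14; EF_Load testing = 14+5 = 19
ES_Documentation = max(EF_Staging deploy=18, EF_Load testing=19) = 19; EF_Documentation = 19+12 = 31
Expected project duration μ = 31 days. Critical path: Security audit → Load testing → Documentation.

Backward pass:
LF_Documentation = 31; LS_Documentation = 31−12 = 19
LF_Load testing = LS_Documentation = 19; LS_Load testing = 19−5 = 14
LF_Staging deploy = LS_Documentation = 19; LS_Staging deploy = 19−4 = 15
LF_Security audit = min(LS_Staging deploy=15, LS_Load testing=14) = 14; LS_Security audit = 14−14 = 0
Slack_Staging deploy = LS_Staging deploy − ES_Staging deploy = 15 − 14 = 1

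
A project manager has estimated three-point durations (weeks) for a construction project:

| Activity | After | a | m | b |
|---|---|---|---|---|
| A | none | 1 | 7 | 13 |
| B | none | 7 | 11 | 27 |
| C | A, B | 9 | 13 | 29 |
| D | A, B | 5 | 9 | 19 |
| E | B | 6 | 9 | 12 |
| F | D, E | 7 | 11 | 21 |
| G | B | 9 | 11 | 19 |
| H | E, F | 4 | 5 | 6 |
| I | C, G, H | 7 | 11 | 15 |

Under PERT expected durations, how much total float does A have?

te_A = (1 + 4·7 + 13)/6 = 42/6 = 7
te_B = (7 + 4·11 + 27)/6 = 78/6 = 13
te_C = (9 + 4·13 + 29)/6 = 90/6 = 15
te_D = (5 + 4·9 + 19)/6 = 60/6 = 10
te_E = (6 + 4·9 + 12)/6 = 54/6 = 9
te_F = (7 + 4·11 + 21)/6 = 72/6 = 12
te_G = (9 + 4·11 + 19)/6 = 72/6 = 12
te_H = (4 + 4·5 + 6)/6 = 30/6 = 5
te_I = (7 + 4·11 + 15)/6 = 66/6 = 11

Forward pass:
ES_A = 0; EF_A = 7
ES_B = 0; EF_B = 13
ES_C = max(EF_A=7, EF_B=13) = 13; EF_C = 13+15 = 28
ES_D = max(EF_A=7, EF_B=13) = 13; EF_D = 13+10 = 23
ES_E = 13; EF_E = 13+9 = 22
ES_F = max(EF_D=23, EF_E=22) = 23; EF_F = 23+12 = 35
ES_G = 13; EF_G = 13+12 = 25
ES_H = max(EF_E=22, EF_F=35) = 35; EF_H = 35+5 = 40
ES_I = max(EF_C=28, EF_G=25, EF_H=40) = 40; EF_I = 40+11 = 51
Expected project duration μ = 51 weeks. Critical path: B → D → F → H → I.

Backward pass:
LF_I = 51; LS_I = 51−11 = 40
LF_H = LS_I = 40; LS_H = 40−5 = 35
LF_G = LS_I = 40; LS_G = 40−12 = 28
LF_F = LS_H = 35; LS_F = 35−12 = 23
LF_E = min(LS_F=23, LS_H=35) = 23; LS_E = 23−9 = 14
LF_D = LS_F = 23; LS_D = 23−10 = 13
LF_C = LS_I = 40; LS_C = 40−15 = 25
LF_B = min(LS_C=25, LS_D=13, LS_E=14, LS_G=28) = 13; LS_B = 13−13 = 0
LF_A = min(LS_C=25, LS_D=13) = 13; LS_A = 13−7 = 6
Slack_A = LS_A − ES_A = 6 − 0 = 6

6 weeks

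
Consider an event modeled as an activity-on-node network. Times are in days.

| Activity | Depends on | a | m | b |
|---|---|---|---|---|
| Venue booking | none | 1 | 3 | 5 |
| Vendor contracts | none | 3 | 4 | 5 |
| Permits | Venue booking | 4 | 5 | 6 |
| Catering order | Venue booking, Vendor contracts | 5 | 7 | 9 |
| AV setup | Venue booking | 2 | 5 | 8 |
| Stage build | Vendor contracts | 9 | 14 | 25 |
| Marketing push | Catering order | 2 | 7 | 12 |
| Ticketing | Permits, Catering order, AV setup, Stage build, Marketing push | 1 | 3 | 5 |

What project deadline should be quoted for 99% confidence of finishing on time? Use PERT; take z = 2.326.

te_Venue booking = (1 + 4·3 + 5)/6 = 18/6 = 3; σ²_Venue booking = ((5−1)/6)² = 0.444
te_Vendor contracts = (3 + 4·4 + 5)/6 = 24/6 = 4; σ²_Vendor contracts = ((5−3)/6)² = 0.111
te_Permits = (4 + 4·5 + 6)/6 = 30/6 = 5; σ²_Permits = ((6−4)/6)² = 0.111
te_Catering order = (5 + 4·7 + 9)/6 = 42/6 = 7; σ²_Catering order = ((9−5)/6)² = 0.444
te_AV setup = (2 + 4·5 + 8)/6 = 30/6 = 5; σ²_AV setup = ((8−2)/6)² = 1.000
te_Stage build = (9 + 4·14 + 25)/6 = 90/6 = 15; σ²_Stage build = ((25−9)/6)² = 7.111
te_Marketing push = (2 + 4·7 + 12)/6 = 42/6 = 7; σ²_Marketing push = ((12−2)/6)² = 2.778
te_Ticketing = (1 + 4·3 + 5)/6 = 18/6 = 3; σ²_Ticketing = ((5−1)/6)² = 0.444

Forward pass:
ES_Venue booking = 0; EF_Venue booking = 3
ES_Vendor contracts = 0; EF_Vendor contracts = 4
ES_Permits = 3; EF_Permits = 3+5 = 8
ES_Catering order = max(EF_Venue booking=3, EF_Vendor contracts=4) = 4; EF_Catering order = 4+7 = 11
ES_AV setup = 3; EF_AV setup = 3+5 = 8
ES_Stage build = 4; EF_Stage build = 4+15 = 19
ES_Marketing push = 11; EF_Marketing push = 11+7 = 18
ES_Ticketing = max(EF_Permits=8, EF_Catering order=11, EF_AV setup=8, EF_Stage build=19, EF_Marketing push=18) = 19; EF_Ticketing = 19+3 = 22
Expected project duration μ = 22 days. Critical path: Vendor contracts → Stage build → Ticketing.

Variance along critical path = 0.111 + 7.111 + 0.444 = 7.667; σ = 2.769 days.
D = μ + z·σ = 22 + 2.326·2.769 = 28.4 days

28.4 days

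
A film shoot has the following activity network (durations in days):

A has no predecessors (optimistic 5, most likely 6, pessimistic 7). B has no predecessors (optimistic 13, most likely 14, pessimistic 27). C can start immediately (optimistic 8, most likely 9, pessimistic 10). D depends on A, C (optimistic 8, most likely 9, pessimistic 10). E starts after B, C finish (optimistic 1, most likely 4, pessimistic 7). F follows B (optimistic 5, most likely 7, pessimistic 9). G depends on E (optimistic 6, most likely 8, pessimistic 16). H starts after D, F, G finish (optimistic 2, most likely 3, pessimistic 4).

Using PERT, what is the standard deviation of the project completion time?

3.06 days

te_A = (5 + 4·6 + 7)/6 = 36/6 = 6; σ²_A = ((7−5)/6)² = 0.111
te_B = (13 + 4·14 + 27)/6 = 96/6 = 16; σ²_B = ((27−13)/6)² = 5.444
te_C = (8 + 4·9 + 10)/6 = 54/6 = 9; σ²_C = ((10−8)/6)² = 0.111
te_D = (8 + 4·9 + 10)/6 = 54/6 = 9; σ²_D = ((10−8)/6)² = 0.111
te_E = (1 + 4·4 + 7)/6 = 24/6 = 4; σ²_E = ((7−1)/6)² = 1.000
te_F = (5 + 4·7 + 9)/6 = 42/6 = 7; σ²_F = ((9−5)/6)² = 0.444
te_G = (6 + 4·8 + 16)/6 = 54/6 = 9; σ²_G = ((16−6)/6)² = 2.778
te_H = (2 + 4·3 + 4)/6 = 18/6 = 3; σ²_H = ((4−2)/6)² = 0.111

Forward pass:
ES_A = 0; EF_A = 6
ES_B = 0; EF_B = 16
ES_C = 0; EF_C = 9
ES_D = max(EF_A=6, EF_C=9) = 9; EF_D = 9+9 = 18
ES_E = max(EF_B=16, EF_C=9) = 16; EF_E = 16+4 = 20
ES_F = 16; EF_F = 16+7 = 23
ES_G = 20; EF_G = 20+9 = 29
ES_H = max(EF_D=18, EF_F=23, EF_G=29) = 29; EF_H = 29+3 = 32
Expected project duration μ = 32 days. Critical path: B → E → G → H.

Variance along critical path = 5.444 + 1.000 + 2.778 + 0.111 = 9.333
σ = √9.333 = 3.055 days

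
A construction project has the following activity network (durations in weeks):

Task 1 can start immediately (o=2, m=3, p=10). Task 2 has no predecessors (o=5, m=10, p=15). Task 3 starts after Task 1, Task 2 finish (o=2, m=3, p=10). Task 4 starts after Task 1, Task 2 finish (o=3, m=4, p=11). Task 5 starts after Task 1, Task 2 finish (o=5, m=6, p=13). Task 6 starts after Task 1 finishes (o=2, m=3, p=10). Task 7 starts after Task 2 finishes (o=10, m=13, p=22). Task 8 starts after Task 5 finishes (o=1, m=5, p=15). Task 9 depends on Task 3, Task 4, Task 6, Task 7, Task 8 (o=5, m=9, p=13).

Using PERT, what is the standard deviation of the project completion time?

2.92 weeks

te_Task 1 = (2 + 4·3 + 10)/6 = 24/6 = 4; σ²_Task 1 = ((10−2)/6)² = 1.778
te_Task 2 = (5 + 4·10 + 15)/6 = 60/6 = 10; σ²_Task 2 = ((15−5)/6)² = 2.778
te_Task 3 = (2 + 4·3 + 10)/6 = 24/6 = 4; σ²_Task 3 = ((10−2)/6)² = 1.778
te_Task 4 = (3 + 4·4 + 11)/6 = 30/6 = 5; σ²_Task 4 = ((11−3)/6)² = 1.778
te_Task 5 = (5 + 4·6 + 13)/6 = 42/6 = 7; σ²_Task 5 = ((13−5)/6)² = 1.778
te_Task 6 = (2 + 4·3 + 10)/6 = 24/6 = 4; σ²_Task 6 = ((10−2)/6)² = 1.778
te_Task 7 = (10 + 4·13 + 22)/6 = 84/6 = 14; σ²_Task 7 = ((22−10)/6)² = 4.000
te_Task 8 = (1 + 4·5 + 15)/6 = 36/6 = 6; σ²_Task 8 = ((15−1)/6)² = 5.444
te_Task 9 = (5 + 4·9 + 13)/6 = 54/6 = 9; σ²_Task 9 = ((13−5)/6)² = 1.778

Forward pass:
ES_Task 1 = 0; EF_Task 1 = 4
ES_Task 2 = 0; EF_Task 2 = 10
ES_Task 3 = max(EF_Task 1=4, EF_Task 2=10) = 10; EF_Task 3 = 10+4 = 14
ES_Task 4 = max(EF_Task 1=4, EF_Task 2=10) = 10; EF_Task 4 = 10+5 = 15
ES_Task 5 = max(EF_Task 1=4, EF_Task 2=10) = 10; EF_Task 5 = 10+7 = 17
ES_Task 6 = 4; EF_Task 6 = 4+4 = 8
ES_Task 7 = 10; EF_Task 7 = 10+14 = 24
ES_Task 8 = 17; EF_Task 8 = 17+6 = 23
ES_Task 9 = max(EF_Task 3=14, EF_Task 4=15, EF_Task 6=8, EF_Task 7=24, EF_Task 8=23) = 24; EF_Task 9 = 24+9 = 33
Expected project duration μ = 33 weeks. Critical path: Task 2 → Task 7 → Task 9.

Variance along critical path = 2.778 + 4.000 + 1.778 = 8.556
σ = √8.556 = 2.925 weeks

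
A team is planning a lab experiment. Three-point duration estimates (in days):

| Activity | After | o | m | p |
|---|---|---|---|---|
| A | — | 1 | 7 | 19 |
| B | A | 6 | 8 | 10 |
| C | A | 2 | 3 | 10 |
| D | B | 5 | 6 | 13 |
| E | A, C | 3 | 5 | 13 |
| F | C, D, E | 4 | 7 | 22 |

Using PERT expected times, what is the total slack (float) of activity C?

te_A = (1 + 4·7 + 19)/6 = 48/6 = 8
te_B = (6 + 4·8 + 10)/6 = 48/6 = 8
te_C = (2 + 4·3 + 10)/6 = 24/6 = 4
te_D = (5 + 4·6 + 13)/6 = 42/6 = 7
te_E = (3 + 4·5 + 13)/6 = 36/6 = 6
te_F = (4 + 4·7 + 22)/6 = 54/6 = 9

Forward pass:
ES_A = 0; EF_A = 8
ES_B = 8; EF_B = 8+8 = 16
ES_C = 8; EF_C = 8+4 = 12
ES_D = 16; EF_D = 16+7 = 23
ES_E = max(EF_A=8, EF_C=12) = 12; EF_E = 12+6 = 18
ES_F = max(EF_C=12, EF_D=23, EF_E=18) = 23; EF_F = 23+9 = 32
Expected project duration μ = 32 days. Critical path: A → B → D → F.

Backward pass:
LF_F = 32; LS_F = 32−9 = 23
LF_E = LS_F = 23; LS_E = 23−6 = 17
LF_D = LS_F = 23; LS_D = 23−7 = 16
LF_C = min(LS_E=17, LS_F=23) = 17; LS_C = 17−4 = 13
LF_B = LS_D = 16; LS_B = 16−8 = 8
LF_A = min(LS_B=8, LS_C=13, LS_E=17) = 8; LS_A = 8−8 = 0
Slack_C = LS_C − ES_C = 13 − 8 = 5

5 days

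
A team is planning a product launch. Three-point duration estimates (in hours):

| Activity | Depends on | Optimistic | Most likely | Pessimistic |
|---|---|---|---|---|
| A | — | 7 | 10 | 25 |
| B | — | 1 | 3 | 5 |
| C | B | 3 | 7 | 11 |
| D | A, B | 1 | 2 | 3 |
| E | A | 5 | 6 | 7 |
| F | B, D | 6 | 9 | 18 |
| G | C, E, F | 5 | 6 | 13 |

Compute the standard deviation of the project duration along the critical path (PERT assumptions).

te_A = (7 + 4·10 + 25)/6 = 72/6 = 12; σ²_A = ((25−7)/6)² = 9.000
te_B = (1 + 4·3 + 5)/6 = 18/6 = 3; σ²_B = ((5−1)/6)² = 0.444
te_C = (3 + 4·7 + 11)/6 = 42/6 = 7; σ²_C = ((11−3)/6)² = 1.778
te_D = (1 + 4·2 + 3)/6 = 12/6 = 2; σ²_D = ((3−1)/6)² = 0.111
te_E = (5 + 4·6 + 7)/6 = 36/6 = 6; σ²_E = ((7−5)/6)² = 0.111
te_F = (6 + 4·9 + 18)/6 = 60/6 = 10; σ²_F = ((18−6)/6)² = 4.000
te_G = (5 + 4·6 + 13)/6 = 42/6 = 7; σ²_G = ((13−5)/6)² = 1.778

Forward pass:
ES_A = 0; EF_A = 12
ES_B = 0; EF_B = 3
ES_C = 3; EF_C = 3+7 = 10
ES_D = max(EF_A=12, EF_B=3) = 12; EF_D = 12+2 = 14
ES_E = 12; EF_E = 12+6 = 18
ES_F = max(EF_B=3, EF_D=14) = 14; EF_F = 14+10 = 24
ES_G = max(EF_C=10, EF_E=18, EF_F=24) = 24; EF_G = 24+7 = 31
Expected project duration μ = 31 hours. Critical path: A → D → F → G.

Variance along critical path = 9.000 + 0.111 + 4.000 + 1.778 = 14.889
σ = √14.889 = 3.859 hours

3.86 hours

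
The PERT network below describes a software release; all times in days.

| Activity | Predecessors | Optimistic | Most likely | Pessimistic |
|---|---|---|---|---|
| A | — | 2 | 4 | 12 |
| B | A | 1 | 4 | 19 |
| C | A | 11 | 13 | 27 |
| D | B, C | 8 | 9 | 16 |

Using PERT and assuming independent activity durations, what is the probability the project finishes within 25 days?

0.072

te_A = (2 + 4·4 + 12)/6 = 30/6 = 5; σ²_A = ((12−2)/6)² = 2.778
te_B = (1 + 4·4 + 19)/6 = 36/6 = 6; σ²_B = ((19−1)/6)² = 9.000
te_C = (11 + 4·13 + 27)/6 = 90/6 = 15; σ²_C = ((27−11)/6)² = 7.111
te_D = (8 + 4·9 + 16)/6 = 60/6 = 10; σ²_D = ((16−8)/6)² = 1.778

Forward pass:
ES_A = 0; EF_A = 5
ES_B = 5; EF_B = 5+6 = 11
ES_C = 5; EF_C = 5+15 = 20
ES_D = max(EF_B=11, EF_C=20) = 20; EF_D = 20+10 = 30
Expected project duration μ = 30 days. Critical path: A → C → D.

Variance along critical path = 2.778 + 7.111 + 1.778 = 11.667; σ = √11.667 = 3.416 days.
Z = (25 − 30) / 3.416 = -1.464
P(T ≤ 25) = Φ(-1.464) ≈ 0.072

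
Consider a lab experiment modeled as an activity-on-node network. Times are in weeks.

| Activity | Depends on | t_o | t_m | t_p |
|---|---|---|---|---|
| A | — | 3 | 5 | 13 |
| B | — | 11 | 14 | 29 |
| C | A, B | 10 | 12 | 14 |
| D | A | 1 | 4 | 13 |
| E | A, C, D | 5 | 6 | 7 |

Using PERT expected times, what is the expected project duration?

34 weeks

te_A = (3 + 4·5 + 13)/6 = 36/6 = 6
te_B = (11 + 4·14 + 29)/6 = 96/6 = 16
te_C = (10 + 4·12 + 14)/6 = 72/6 = 12
te_D = (1 + 4·4 + 13)/6 = 30/6 = 5
te_E = (5 + 4·6 + 7)/6 = 36/6 = 6

Forward pass:
ES_A = 0; EF_A = 6
ES_B = 0; EF_B = 16
ES_C = max(EF_A=6, EF_B=16) = 16; EF_C = 16+12 = 28
ES_D = 6; EF_D = 6+5 = 11
ES_E = max(EF_A=6, EF_C=28, EF_D=11) = 28; EF_E = 28+6 = 34
Expected project duration μ = 34 weeks. Critical path: B → C → E.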